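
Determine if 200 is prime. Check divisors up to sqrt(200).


200 / 2 = 100 (exact division)
200 is NOT prime.

No, 200 is not prime


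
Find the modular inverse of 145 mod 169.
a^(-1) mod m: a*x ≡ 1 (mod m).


Use the extended Euclidean algorithm on (169, 145); each row r = 169*s + 145*t:
r=169, s=1, t=0
r=145, s=0, t=1
q=1: r=24, s=1, t=-1   [169*(1) + 145*(-1) = 24]
q=6: r=1, s=-6, t=7   [169*(-6) + 145*(7) = 1]
q=24: r=0, s=145, t=-169   [169*(145) + 145*(-169) = 0]
GCD = 1 with t = 7, so 145*(7) ≡ 1 (mod 169)
Inverse = 7 mod 169 = 7
Check: 145 * 7 = 1015 ≡ 1 (mod 169)

145^(-1) ≡ 7 (mod 169)


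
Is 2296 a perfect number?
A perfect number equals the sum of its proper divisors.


Proper divisors of 2296: 1, 2, 4, 7, 8, 14, 28, 41, 56, 82, 164, 287, 328, 574, 1148
Sum = 1 + 2 + 4 + 7 + 8 + 14 + 28 + 41 + 56 + 82 + 164 + 287 + 328 + 574 + 1148 = 2744

No, 2296 is not perfect (2744 ≠ 2296)


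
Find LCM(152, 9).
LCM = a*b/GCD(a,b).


GCD(152, 9) = 1
LCM = 152*9/1 = 1368/1 = 1368

LCM = 1368


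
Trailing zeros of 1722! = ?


floor(1722/5) = 344
floor(1722/25) = 68
floor(1722/125) = 13
floor(1722/625) = 2
Total = 427

427 trailing zeros


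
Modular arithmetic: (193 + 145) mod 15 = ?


193 + 145 = 338
338 mod 15 = 8


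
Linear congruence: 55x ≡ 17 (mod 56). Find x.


GCD(55, 56) = 1, unique solution
a^(-1) mod 56 = 55
x = 55 * 17 mod 56 = 39

x ≡ 39 (mod 56)


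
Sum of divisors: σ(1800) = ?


Divisors of 1800: 1, 2, 3, 4, 5, 6, 8, 9, 10, 12, 15, 18, 20, 24, 25, 30, 36, 40, 45, 50, 60, 72, 75, 90, 100, 120, 150, 180, 200, 225, 300, 360, 450, 600, 900, 1800
Sum = 1 + 2 + 3 + 4 + 5 + 6 + 8 + 9 + 10 + 12 + 15 + 18 + 20 + 24 + 25 + 30 + 36 + 40 + 45 + 50 + 60 + 72 + 75 + 90 + 100 + 120 + 150 + 180 + 200 + 225 + 300 + 360 + 450 + 600 + 900 + 1800 = 6045

σ(1800) = 6045


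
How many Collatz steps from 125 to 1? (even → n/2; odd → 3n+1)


125 → 376 → 188 → 94 → 47 → 142 → 71 → 214 → 107 → 322 → 161 → 484 → 242 → 121 → 364 → 182 → 91 → 274 → 137 → 412 → 206 → 103 → 310 → 155 → 466 → 233 → 700 → 350 → 175 → 526 → 263 → 790 → 395 → 1186 → 593 → 1780 → 890 → 445 → 1336 → 668 → 334 → 167 → 502 → 251 → 754 → 377 → 1132 → 566 → 283 → 850 → 425 → 1276 → 638 → 319 → 958 → 479 → 1438 → 719 → 2158 → 1079 → 3238 → 1619 → 4858 → 2429 → 7288 → 3644 → 1822 → 911 → 2734 → 1367 → 4102 → 2051 → 6154 → 3077 → 9232 → 4616 → 2308 → 1154 → 577 → 1732 → 866 → 433 → 1300 → 650 → 325 → 976 → 488 → 244 → 122 → 61 → 184 → 92 → 46 → 23 → 70 → 35 → 106 → 53 → 160 → 80 → 40 → 20 → 10 → 5 → 16 → 8 → 4 → 2 → 1
Total steps = 108

108 steps


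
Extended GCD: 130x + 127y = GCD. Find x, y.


Tabular extended Euclidean (each row: r = 130*s + 127*t):
r=130, s=1, t=0
r=127, s=0, t=1
q=1: r=3, s=1, t=-1   [130*(1) + 127*(-1) = 3]
q=42: r=1, s=-42, t=43   [130*(-42) + 127*(43) = 1]
q=3: r=0, s=127, t=-130   [130*(127) + 127*(-130) = 0]
GCD = 1; from the row with r=1: x=-42, y=43
Check: 130*(-42) + 127*(43) = -5460 + 5461 = 1

GCD = 1, x = -42, y = 43


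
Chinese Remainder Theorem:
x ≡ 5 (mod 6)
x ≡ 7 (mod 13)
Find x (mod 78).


M = 6*13 = 78
M1 = M/6 = 13, M2 = M/13 = 6
M1^(-1) mod 6 = 1, M2^(-1) mod 13 = 11
x = 5*13*1 + 7*6*11 = 527
527 mod 78 = 59
Check: 59 mod 6 = 5 ✓, 59 mod 13 = 7 ✓

x ≡ 59 (mod 78)


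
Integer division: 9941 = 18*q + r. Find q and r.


9941 = 18 * 552 + 5
Check: 9936 + 5 = 9941

q = 552, r = 5


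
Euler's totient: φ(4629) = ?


4629 = 3 × 1543
Prime factors: 3, 1543
φ(4629) = 4629 × (1-1/3) × (1-1/1543)
= 4629 × 2/3 × 1542/1543 = 3084

φ(4629) = 3084


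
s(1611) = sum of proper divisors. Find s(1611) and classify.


Proper divisors: 1, 3, 9, 179, 537
Sum = 1 + 3 + 9 + 179 + 537 = 729
729 < 1611 → deficient

s(1611) = 729 (deficient)


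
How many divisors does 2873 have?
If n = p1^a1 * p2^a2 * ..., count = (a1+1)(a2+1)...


2873 = 13^2 × 17^1
d(2873) = (2+1) × (1+1) = 6

6 divisors


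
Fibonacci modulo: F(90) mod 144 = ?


F(k) mod 144 for k=1..90:
1, 1, 2, 3, 5, 8, 13, 21, 34, 55, 89, 0, 89, 89, 34, 123, 13, 136, 5, 141, 2, 143, 1, 0, 1, 1, 2, 3, 5, 8, 13, 21, 34, 55, 89, 0, 89, 89, 34, 123, 13, 136, 5, 141, 2, 143, 1, 0, 1, 1, 2, 3, 5, 8, 13, 21, 34, 55, 89, 0, 89, 89, 34, 123, 13, 136, 5, 141, 2, 143, 1, 0, 1, 1, 2, 3, 5, 8, 13, 21, 34, 55, 89, 0, 89, 89, 34, 123, 13, 136
F(90) mod 144 = 136


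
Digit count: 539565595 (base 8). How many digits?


539565595 in base 8 = 4012217033
Number of digits = 10

10 digits (base 8)


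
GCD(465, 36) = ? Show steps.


465 = 12 * 36 + 33
36 = 1 * 33 + 3
33 = 11 * 3 + 0
GCD = 3


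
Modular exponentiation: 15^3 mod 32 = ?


15^1 mod 32 = 15
15^2 mod 32 = 1
15^3 mod 32 = 15


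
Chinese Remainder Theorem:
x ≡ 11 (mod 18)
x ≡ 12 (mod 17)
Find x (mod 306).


M = 18*17 = 306
M1 = M/18 = 17, M2 = M/17 = 18
M1^(-1) mod 18 = 17, M2^(-1) mod 17 = 1
x = 11*17*17 + 12*18*1 = 3395
3395 mod 306 = 29
Check: 29 mod 18 = 11 ✓, 29 mod 17 = 12 ✓

x ≡ 29 (mod 306)


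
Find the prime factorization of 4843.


4843 / 29 = 167
167 / 167 = 1
4843 = 29 × 167


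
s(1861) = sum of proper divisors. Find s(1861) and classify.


Proper divisors: 1
Sum = 1 = 1
1 < 1861 → deficient

s(1861) = 1 (deficient)


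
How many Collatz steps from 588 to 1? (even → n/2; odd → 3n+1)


588 → 294 → 147 → 442 → 221 → 664 → 332 → 166 → 83 → 250 → 125 → 376 → 188 → 94 → 47 → 142 → 71 → 214 → 107 → 322 → 161 → 484 → 242 → 121 → 364 → 182 → 91 → 274 → 137 → 412 → 206 → 103 → 310 → 155 → 466 → 233 → 700 → 350 → 175 → 526 → 263 → 790 → 395 → 1186 → 593 → 1780 → 890 → 445 → 1336 → 668 → 334 → 167 → 502 → 251 → 754 → 377 → 1132 → 566 → 283 → 850 → 425 → 1276 → 638 → 319 → 958 → 479 → 1438 → 719 → 2158 → 1079 → 3238 → 1619 → 4858 → 2429 → 7288 → 3644 → 1822 → 911 → 2734 → 1367 → 4102 → 2051 → 6154 → 3077 → 9232 → 4616 → 2308 → 1154 → 577 → 1732 → 866 → 433 → 1300 → 650 → 325 → 976 → 488 → 244 → 122 → 61 → 184 → 92 → 46 → 23 → 70 → 35 → 106 → 53 → 160 → 80 → 40 → 20 → 10 → 5 → 16 → 8 → 4 → 2 → 1
Total steps = 118

118 steps


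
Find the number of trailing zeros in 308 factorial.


floor(308/5) = 61
floor(308/25) = 12
floor(308/125) = 2
Total = 75

75 trailing zeros


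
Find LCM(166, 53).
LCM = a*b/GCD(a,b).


GCD(166, 53) = 1
LCM = 166*53/1 = 8798/1 = 8798

LCM = 8798


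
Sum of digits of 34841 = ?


3 + 4 + 8 + 4 + 1 = 20


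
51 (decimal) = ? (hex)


51 (base 10) = 51 (decimal)
51 (decimal) = 33 (base 16)


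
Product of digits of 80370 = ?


8 × 0 × 3 × 7 × 0 = 0


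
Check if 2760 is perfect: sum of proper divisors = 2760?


Proper divisors of 2760: 1, 2, 3, 4, 5, 6, 8, 10, 12, 15, 20, 23, 24, 30, 40, 46, 60, 69, 92, 115, 120, 138, 184, 230, 276, 345, 460, 552, 690, 920, 1380
Sum = 1 + 2 + 3 + 4 + 5 + 6 + 8 + 10 + 12 + 15 + 20 + 23 + 24 + 30 + 40 + 46 + 60 + 69 + 92 + 115 + 120 + 138 + 184 + 230 + 276 + 345 + 460 + 552 + 690 + 920 + 1380 = 5880

No, 2760 is not perfect (5880 ≠ 2760)


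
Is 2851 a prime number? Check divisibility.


Check divisors up to sqrt(2851) = 53.3948
No divisors found.
2851 is prime.

Yes, 2851 is prime


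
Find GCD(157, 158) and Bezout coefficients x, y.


Tabular extended Euclidean (each row: r = 157*s + 158*t):
r=157, s=1, t=0
r=158, s=0, t=1
q=0: r=157, s=1, t=0   [157*(1) + 158*(0) = 157]
q=1: r=1, s=-1, t=1   [157*(-1) + 158*(1) = 1]
q=157: r=0, s=158, t=-157   [157*(158) + 158*(-157) = 0]
GCD = 1; from the row with r=1: x=-1, y=1
Check: 157*(-1) + 158*(1) = -157 + 158 = 1

GCD = 1, x = -1, y = 1


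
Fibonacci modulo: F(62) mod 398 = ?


F(k) mod 398 for k=1..62:
1, 1, 2, 3, 5, 8, 13, 21, 34, 55, 89, 144, 233, 377, 212, 191, 5, 196, 201, 397, 200, 199, 1, 200, 201, 3, 204, 207, 13, 220, 233, 55, 288, 343, 233, 178, 13, 191, 204, 395, 201, 198, 1, 199, 200, 1, 201, 202, 5, 207, 212, 21, 233, 254, 89, 343, 34, 377, 13, 390, 5, 395
F(62) mod 398 = 395


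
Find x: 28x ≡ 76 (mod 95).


GCD(28, 95) = 1, unique solution
a^(-1) mod 95 = 17
x = 17 * 76 mod 95 = 57

x ≡ 57 (mod 95)


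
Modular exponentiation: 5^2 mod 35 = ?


5^1 mod 35 = 5
5^2 mod 35 = 25


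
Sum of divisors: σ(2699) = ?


Divisors of 2699: 1, 2699
Sum = 1 + 2699 = 2700

σ(2699) = 2700


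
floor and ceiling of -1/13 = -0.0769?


-1/13 = -0.0769
floor = -1
ceil = 0

floor = -1, ceil = 0


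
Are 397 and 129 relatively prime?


Euclidean algorithm:
397 = 3 * 129 + 10
129 = 12 * 10 + 9
10 = 1 * 9 + 1
9 = 9 * 1 + 0
GCD(397, 129) = 1

Yes, coprime (GCD = 1)


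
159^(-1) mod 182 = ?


Use the extended Euclidean algorithm on (182, 159); each row r = 182*s + 159*t:
r=182, s=1, t=0
r=159, s=0, t=1
q=1: r=23, s=1, t=-1   [182*(1) + 159*(-1) = 23]
q=6: r=21, s=-6, t=7   [182*(-6) + 159*(7) = 21]
q=1: r=2, s=7, t=-8   [182*(7) + 159*(-8) = 2]
q=10: r=1, s=-76, t=87   [182*(-76) + 159*(87) = 1]
q=2: r=0, s=159, t=-182   [182*(159) + 159*(-182) = 0]
GCD = 1 with t = 87, so 159*(87) ≡ 1 (mod 182)
Inverse = 87 mod 182 = 87
Check: 159 * 87 = 13833 ≡ 1 (mod 182)

159^(-1) ≡ 87 (mod 182)


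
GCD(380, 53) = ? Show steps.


380 = 7 * 53 + 9
53 = 5 * 9 + 8
9 = 1 * 8 + 1
8 = 8 * 1 + 0
GCD = 1


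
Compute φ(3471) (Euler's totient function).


3471 = 3 × 13 × 89
Prime factors: 3, 13, 89
φ(3471) = 3471 × (1-1/3) × (1-1/13) × (1-1/89)
= 3471 × 2/3 × 12/13 × 88/89 = 2112

φ(3471) = 2112


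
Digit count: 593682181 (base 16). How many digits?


593682181 in base 16 = 2362DF05
Number of digits = 8

8 digits (base 16)


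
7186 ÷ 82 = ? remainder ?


7186 = 82 * 87 + 52
Check: 7134 + 52 = 7186

q = 87, r = 52


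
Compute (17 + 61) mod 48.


17 + 61 = 78
78 mod 48 = 30


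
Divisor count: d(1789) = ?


1789 = 1789^1
d(1789) = (1+1) = 2

2 divisors


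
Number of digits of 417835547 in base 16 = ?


417835547 in base 16 = 18E7AA1B
Number of digits = 8

8 digits (base 16)


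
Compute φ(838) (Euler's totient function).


838 = 2 × 419
Prime factors: 2, 419
φ(838) = 838 × (1-1/2) × (1-1/419)
= 838 × 1/2 × 418/419 = 418

φ(838) = 418


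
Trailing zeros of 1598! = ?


floor(1598/5) = 319
floor(1598/25) = 63
floor(1598/125) = 12
floor(1598/625) = 2
Total = 396

396 trailing zeros


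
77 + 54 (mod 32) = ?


77 + 54 = 131
131 mod 32 = 3


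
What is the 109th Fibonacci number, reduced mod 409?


F(k) mod 409 for k=1..109:
1, 1, 2, 3, 5, 8, 13, 21, 34, 55, 89, 144, 233, 377, 201, 169, 370, 130, 91, 221, 312, 124, 27, 151, 178, 329, 98, 18, 116, 134, 250, 384, 225, 200, 16, 216, 232, 39, 271, 310, 172, 73, 245, 318, 154, 63, 217, 280, 88, 368, 47, 6, 53, 59, 112, 171, 283, 45, 328, 373, 292, 256, 139, 395, 125, 111, 236, 347, 174, 112, 286, 398, 275, 264, 130, 394, 115, 100, 215, 315, 121, 27, 148, 175, 323, 89, 3, 92, 95, 187, 282, 60, 342, 402, 335, 328, 254, 173, 18, 191, 209, 400, 200, 191, 391, 173, 155, 328, 74
F(109) mod 409 = 74


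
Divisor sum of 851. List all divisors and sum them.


Divisors of 851: 1, 23, 37, 851
Sum = 1 + 23 + 37 + 851 = 912

σ(851) = 912


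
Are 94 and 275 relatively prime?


Euclidean algorithm:
275 = 2 * 94 + 87
94 = 1 * 87 + 7
87 = 12 * 7 + 3
7 = 2 * 3 + 1
3 = 3 * 1 + 0
GCD(94, 275) = 1

Yes, coprime (GCD = 1)


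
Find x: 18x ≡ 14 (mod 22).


GCD(18, 22) = 2 divides 14
Divide: 9x ≡ 7 (mod 11)
x ≡ 2 (mod 11)


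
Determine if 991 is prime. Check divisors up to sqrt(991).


Check divisors up to sqrt(991) = 31.4802
No divisors found.
991 is prime.

Yes, 991 is prime


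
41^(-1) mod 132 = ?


Use the extended Euclidean algorithm on (132, 41); each row r = 132*s + 41*t:
r=132, s=1, t=0
r=41, s=0, t=1
q=3: r=9, s=1, t=-3   [132*(1) + 41*(-3) = 9]
q=4: r=5, s=-4, t=13   [132*(-4) + 41*(13) = 5]
q=1: r=4, s=5, t=-16   [132*(5) + 41*(-16) = 4]
q=1: r=1, s=-9, t=29   [132*(-9) + 41*(29) = 1]
q=4: r=0, s=41, t=-132   [132*(41) + 41*(-132) = 0]
GCD = 1 with t = 29, so 41*(29) ≡ 1 (mod 132)
Inverse = 29 mod 132 = 29
Check: 41 * 29 = 1189 ≡ 1 (mod 132)

41^(-1) ≡ 29 (mod 132)


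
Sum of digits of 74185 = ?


7 + 4 + 1 + 8 + 5 = 25


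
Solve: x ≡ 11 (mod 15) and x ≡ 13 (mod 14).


M = 15*14 = 210
M1 = M/15 = 14, M2 = M/14 = 15
M1^(-1) mod 15 = 14, M2^(-1) mod 14 = 1
x = 11*14*14 + 13*15*1 = 2351
2351 mod 210 = 41
Check: 41 mod 15 = 11 ✓, 41 mod 14 = 13 ✓

x ≡ 41 (mod 210)


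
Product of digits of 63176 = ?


6 × 3 × 1 × 7 × 6 = 756


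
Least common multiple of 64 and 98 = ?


GCD(64, 98) = 2
LCM = 64*98/2 = 6272/2 = 3136

LCM = 3136


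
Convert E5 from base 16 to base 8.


E5 (base 16) = 229 (decimal)
229 (decimal) = 345 (base 8)


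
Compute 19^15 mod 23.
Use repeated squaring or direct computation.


19^1 mod 23 = 19
19^2 mod 23 = 16
19^3 mod 23 = 5
19^4 mod 23 = 3
19^5 mod 23 = 11
19^6 mod 23 = 2
19^7 mod 23 = 15
19^8 mod 23 = 9
19^9 mod 23 = 10
19^10 mod 23 = 6
19^11 mod 23 = 22
19^12 mod 23 = 4
19^13 mod 23 = 7
19^14 mod 23 = 18
19^15 mod 23 = 20


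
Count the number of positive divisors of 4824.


4824 = 2^3 × 3^2 × 67^1
d(4824) = (3+1) × (2+1) × (1+1) = 24

24 divisors


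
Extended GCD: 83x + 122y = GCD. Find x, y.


Tabular extended Euclidean (each row: r = 83*s + 122*t):
r=83, s=1, t=0
r=122, s=0, t=1
q=0: r=83, s=1, t=0   [83*(1) + 122*(0) = 83]
q=1: r=39, s=-1, t=1   [83*(-1) + 122*(1) = 39]
q=2: r=5, s=3, t=-2   [83*(3) + 122*(-2) = 5]
q=7: r=4, s=-22, t=15   [83*(-22) + 122*(15) = 4]
q=1: r=1, s=25, t=-17   [83*(25) + 122*(-17) = 1]
q=4: r=0, s=-122, t=83   [83*(-122) + 122*(83) = 0]
GCD = 1; from the row with r=1: x=25, y=-17
Check: 83*(25) + 122*(-17) = 2075 - 2074 = 1

GCD = 1, x = 25, y = -17


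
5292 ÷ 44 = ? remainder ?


5292 = 44 * 120 + 12
Check: 5280 + 12 = 5292

q = 120, r = 12


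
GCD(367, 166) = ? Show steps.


367 = 2 * 166 + 35
166 = 4 * 35 + 26
35 = 1 * 26 + 9
26 = 2 * 9 + 8
9 = 1 * 8 + 1
8 = 8 * 1 + 0
GCD = 1


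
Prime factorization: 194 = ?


194 / 2 = 97
97 / 97 = 1
194 = 2 × 97


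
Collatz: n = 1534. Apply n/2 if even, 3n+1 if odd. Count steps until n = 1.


1534 → 767 → 2302 → 1151 → 3454 → 1727 → 5182 → 2591 → 7774 → 3887 → 11662 → 5831 → 17494 → 8747 → 26242 → 13121 → 39364 → 19682 → 9841 → 29524 → 14762 → 7381 → 22144 → 11072 → 5536 → 2768 → 1384 → 692 → 346 → 173 → 520 → 260 → 130 → 65 → 196 → 98 → 49 → 148 → 74 → 37 → 112 → 56 → 28 → 14 → 7 → 22 → 11 → 34 → 17 → 52 → 26 → 13 → 40 → 20 → 10 → 5 → 16 → 8 → 4 → 2 → 1
Total steps = 60

60 steps


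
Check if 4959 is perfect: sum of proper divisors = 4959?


Proper divisors of 4959: 1, 3, 9, 19, 29, 57, 87, 171, 261, 551, 1653
Sum = 1 + 3 + 9 + 19 + 29 + 57 + 87 + 171 + 261 + 551 + 1653 = 2841

No, 4959 is not perfect (2841 ≠ 4959)


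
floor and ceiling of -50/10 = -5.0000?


-50/10 = -5.0000
floor = -5
ceil = -5

floor = -5, ceil = -5


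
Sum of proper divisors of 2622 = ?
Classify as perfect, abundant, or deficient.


Proper divisors: 1, 2, 3, 6, 19, 23, 38, 46, 57, 69, 114, 138, 437, 874, 1311
Sum = 1 + 2 + 3 + 6 + 19 + 23 + 38 + 46 + 57 + 69 + 114 + 138 + 437 + 874 + 1311 = 3138
3138 > 2622 → abundant

s(2622) = 3138 (abundant)


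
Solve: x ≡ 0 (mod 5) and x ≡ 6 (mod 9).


M = 5*9 = 45
M1 = M/5 = 9, M2 = M/9 = 5
M1^(-1) mod 5 = 4, M2^(-1) mod 9 = 2
x = 0*9*4 + 6*5*2 = 60
60 mod 45 = 15
Check: 15 mod 5 = 0 ✓, 15 mod 9 = 6 ✓

x ≡ 15 (mod 45)


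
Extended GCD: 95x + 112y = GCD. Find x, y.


Tabular extended Euclidean (each row: r = 95*s + 112*t):
r=95, s=1, t=0
r=112, s=0, t=1
q=0: r=95, s=1, t=0   [95*(1) + 112*(0) = 95]
q=1: r=17, s=-1, t=1   [95*(-1) + 112*(1) = 17]
q=5: r=10, s=6, t=-5   [95*(6) + 112*(-5) = 10]
q=1: r=7, s=-7, t=6   [95*(-7) + 112*(6) = 7]
q=1: r=3, s=13, t=-11   [95*(13) + 112*(-11) = 3]
q=2: r=1, s=-33, t=28   [95*(-33) + 112*(28) = 1]
q=3: r=0, s=112, t=-95   [95*(112) + 112*(-95) = 0]
GCD = 1; from the row with r=1: x=-33, y=28
Check: 95*(-33) + 112*(28) = -3135 + 3136 = 1

GCD = 1, x = -33, y = 28


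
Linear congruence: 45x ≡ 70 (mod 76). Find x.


GCD(45, 76) = 1, unique solution
a^(-1) mod 76 = 49
x = 49 * 70 mod 76 = 10

x ≡ 10 (mod 76)


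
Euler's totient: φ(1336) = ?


1336 = 2^3 × 167
Prime factors: 2, 167
φ(1336) = 1336 × (1-1/2) × (1-1/167)
= 1336 × 1/2 × 166/167 = 664

φ(1336) = 664


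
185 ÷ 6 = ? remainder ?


185 = 6 * 30 + 5
Check: 180 + 5 = 185

q = 30, r = 5


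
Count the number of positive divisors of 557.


557 = 557^1
d(557) = (1+1) = 2

2 divisors


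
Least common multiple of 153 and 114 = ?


GCD(153, 114) = 3
LCM = 153*114/3 = 17442/3 = 5814

LCM = 5814


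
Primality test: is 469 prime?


469 / 7 = 67 (exact division)
469 is NOT prime.

No, 469 is not prime


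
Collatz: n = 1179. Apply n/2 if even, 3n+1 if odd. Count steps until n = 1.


1179 → 3538 → 1769 → 5308 → 2654 → 1327 → 3982 → 1991 → 5974 → 2987 → 8962 → 4481 → 13444 → 6722 → 3361 → 10084 → 5042 → 2521 → 7564 → 3782 → 1891 → 5674 → 2837 → 8512 → 4256 → 2128 → 1064 → 532 → 266 → 133 → 400 → 200 → 100 → 50 → 25 → 76 → 38 → 19 → 58 → 29 → 88 → 44 → 22 → 11 → 34 → 17 → 52 → 26 → 13 → 40 → 20 → 10 → 5 → 16 → 8 → 4 → 2 → 1
Total steps = 57

57 steps


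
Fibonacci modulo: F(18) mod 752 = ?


F(k) mod 752 for k=1..18:
1, 1, 2, 3, 5, 8, 13, 21, 34, 55, 89, 144, 233, 377, 610, 235, 93, 328
F(18) mod 752 = 328


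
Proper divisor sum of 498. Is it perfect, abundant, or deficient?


Proper divisors: 1, 2, 3, 6, 83, 166, 249
Sum = 1 + 2 + 3 + 6 + 83 + 166 + 249 = 510
510 > 498 → abundant

s(498) = 510 (abundant)


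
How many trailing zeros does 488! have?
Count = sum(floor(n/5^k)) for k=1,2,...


floor(488/5) = 97
floor(488/25) = 19
floor(488/125) = 3
Total = 119

119 trailing zeros


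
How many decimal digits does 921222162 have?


921222162 has 9 digits in base 10
floor(log10(921222162)) + 1 = floor(8.9644) + 1 = 9

9 digits (base 10)


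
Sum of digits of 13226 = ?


1 + 3 + 2 + 2 + 6 = 14


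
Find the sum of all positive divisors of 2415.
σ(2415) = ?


Divisors of 2415: 1, 3, 5, 7, 15, 21, 23, 35, 69, 105, 115, 161, 345, 483, 805, 2415
Sum = 1 + 3 + 5 + 7 + 15 + 21 + 23 + 35 + 69 + 105 + 115 + 161 + 345 + 483 + 805 + 2415 = 4608

σ(2415) = 4608


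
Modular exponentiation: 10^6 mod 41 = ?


10^1 mod 41 = 10
10^2 mod 41 = 18
10^3 mod 41 = 16
10^4 mod 41 = 37
10^5 mod 41 = 1
10^6 mod 41 = 10


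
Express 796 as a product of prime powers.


796 / 2 = 398
398 / 2 = 199
199 / 199 = 1
796 = 2^2 × 199


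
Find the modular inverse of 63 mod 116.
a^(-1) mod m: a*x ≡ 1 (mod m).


Use the extended Euclidean algorithm on (116, 63); each row r = 116*s + 63*t:
r=116, s=1, t=0
r=63, s=0, t=1
q=1: r=53, s=1, t=-1   [116*(1) + 63*(-1) = 53]
q=1: r=10, s=-1, t=2   [116*(-1) + 63*(2) = 10]
q=5: r=3, s=6, t=-11   [116*(6) + 63*(-11) = 3]
q=3: r=1, s=-19, t=35   [116*(-19) + 63*(35) = 1]
q=3: r=0, s=63, t=-116   [116*(63) + 63*(-116) = 0]
GCD = 1 with t = 35, so 63*(35) ≡ 1 (mod 116)
Inverse = 35 mod 116 = 35
Check: 63 * 35 = 2205 ≡ 1 (mod 116)

63^(-1) ≡ 35 (mod 116)


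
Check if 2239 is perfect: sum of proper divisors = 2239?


Proper divisors of 2239: 1
Sum = 1 = 1

No, 2239 is not perfect (1 ≠ 2239)


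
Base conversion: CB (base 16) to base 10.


CB (base 16) = 203 (decimal)
203 (decimal) = 203 (base 10)


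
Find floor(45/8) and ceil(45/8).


45/8 = 5.6250
floor = 5
ceil = 6

floor = 5, ceil = 6


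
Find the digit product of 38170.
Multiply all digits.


3 × 8 × 1 × 7 × 0 = 0


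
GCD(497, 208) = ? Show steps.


497 = 2 * 208 + 81
208 = 2 * 81 + 46
81 = 1 * 46 + 35
46 = 1 * 35 + 11
35 = 3 * 11 + 2
11 = 5 * 2 + 1
2 = 2 * 1 + 0
GCD = 1


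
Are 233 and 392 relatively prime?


Euclidean algorithm:
392 = 1 * 233 + 159
233 = 1 * 159 + 74
159 = 2 * 74 + 11
74 = 6 * 11 + 8
11 = 1 * 8 + 3
8 = 2 * 3 + 2
3 = 1 * 2 + 1
2 = 2 * 1 + 0
GCD(233, 392) = 1

Yes, coprime (GCD = 1)


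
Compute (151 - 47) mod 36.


151 - 47 = 104
104 mod 36 = 32


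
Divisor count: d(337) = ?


337 = 337^1
d(337) = (1+1) = 2

2 divisors


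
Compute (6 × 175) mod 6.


6 × 175 = 1050
1050 mod 6 = 0


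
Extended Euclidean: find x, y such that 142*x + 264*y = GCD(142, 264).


Tabular extended Euclidean (each row: r = 142*s + 264*t):
r=142, s=1, t=0
r=264, s=0, t=1
q=0: r=142, s=1, t=0   [142*(1) + 264*(0) = 142]
q=1: r=122, s=-1, t=1   [142*(-1) + 264*(1) = 122]
q=1: r=20, s=2, t=-1   [142*(2) + 264*(-1) = 20]
q=6: r=2, s=-13, t=7   [142*(-13) + 264*(7) = 2]
q=10: r=0, s=132, t=-71   [142*(132) + 264*(-71) = 0]
GCD = 2; from the row with r=2: x=-13, y=7
Check: 142*(-13) + 264*(7) = -1846 + 1848 = 2

GCD = 2, x = -13, y = 7


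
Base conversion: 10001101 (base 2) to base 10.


10001101 (base 2) = 141 (decimal)
141 (decimal) = 141 (base 10)


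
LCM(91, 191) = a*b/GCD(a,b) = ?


GCD(91, 191) = 1
LCM = 91*191/1 = 17381/1 = 17381

LCM = 17381


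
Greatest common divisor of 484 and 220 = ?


484 = 2 * 220 + 44
220 = 5 * 44 + 0
GCD = 44


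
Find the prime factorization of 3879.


3879 / 3 = 1293
1293 / 3 = 431
431 / 431 = 1
3879 = 3^2 × 431


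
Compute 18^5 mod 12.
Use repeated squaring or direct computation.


18^1 mod 12 = 6
18^2 mod 12 = 0
18^3 mod 12 = 0
18^4 mod 12 = 0
18^5 mod 12 = 0


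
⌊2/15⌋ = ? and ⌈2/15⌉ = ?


2/15 = 0.1333
floor = 0
ceil = 1

floor = 0, ceil = 1


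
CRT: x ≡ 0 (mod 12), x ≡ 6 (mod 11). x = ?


M = 12*11 = 132
M1 = M/12 = 11, M2 = M/11 = 12
M1^(-1) mod 12 = 11, M2^(-1) mod 11 = 1
x = 0*11*11 + 6*12*1 = 72
72 mod 132 = 72
Check: 72 mod 12 = 0 ✓, 72 mod 11 = 6 ✓

x ≡ 72 (mod 132)


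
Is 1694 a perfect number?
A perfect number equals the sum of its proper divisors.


Proper divisors of 1694: 1, 2, 7, 11, 14, 22, 77, 121, 154, 242, 847
Sum = 1 + 2 + 7 + 11 + 14 + 22 + 77 + 121 + 154 + 242 + 847 = 1498

No, 1694 is not perfect (1498 ≠ 1694)


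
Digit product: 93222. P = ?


9 × 3 × 2 × 2 × 2 = 216


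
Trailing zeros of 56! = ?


floor(56/5) = 11
floor(56/25) = 2
Total = 13

13 trailing zeros


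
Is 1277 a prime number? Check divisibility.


Check divisors up to sqrt(1277) = 35.7351
No divisors found.
1277 is prime.

Yes, 1277 is prime


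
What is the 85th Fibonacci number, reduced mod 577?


F(k) mod 577 for k=1..85:
1, 1, 2, 3, 5, 8, 13, 21, 34, 55, 89, 144, 233, 377, 33, 410, 443, 276, 142, 418, 560, 401, 384, 208, 15, 223, 238, 461, 122, 6, 128, 134, 262, 396, 81, 477, 558, 458, 439, 320, 182, 502, 107, 32, 139, 171, 310, 481, 214, 118, 332, 450, 205, 78, 283, 361, 67, 428, 495, 346, 264, 33, 297, 330, 50, 380, 430, 233, 86, 319, 405, 147, 552, 122, 97, 219, 316, 535, 274, 232, 506, 161, 90, 251, 341
F(85) mod 577 = 341


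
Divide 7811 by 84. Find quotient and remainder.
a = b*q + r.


7811 = 84 * 92 + 83
Check: 7728 + 83 = 7811

q = 92, r = 83


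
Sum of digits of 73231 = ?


7 + 3 + 2 + 3 + 1 = 16


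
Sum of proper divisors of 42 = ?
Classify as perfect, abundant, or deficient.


Proper divisors: 1, 2, 3, 6, 7, 14, 21
Sum = 1 + 2 + 3 + 6 + 7 + 14 + 21 = 54
54 > 42 → abundant

s(42) = 54 (abundant)


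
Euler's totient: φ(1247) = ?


1247 = 29 × 43
Prime factors: 29, 43
φ(1247) = 1247 × (1-1/29) × (1-1/43)
= 1247 × 28/29 × 42/43 = 1176

φ(1247) = 1176


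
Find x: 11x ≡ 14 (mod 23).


GCD(11, 23) = 1, unique solution
a^(-1) mod 23 = 21
x = 21 * 14 mod 23 = 18

x ≡ 18 (mod 23)


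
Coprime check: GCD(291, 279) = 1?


Euclidean algorithm:
291 = 1 * 279 + 12
279 = 23 * 12 + 3
12 = 4 * 3 + 0
GCD(291, 279) = 3

No, not coprime (GCD = 3)


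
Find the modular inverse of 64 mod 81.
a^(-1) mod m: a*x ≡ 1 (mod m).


Use the extended Euclidean algorithm on (81, 64); each row r = 81*s + 64*t:
r=81, s=1, t=0
r=64, s=0, t=1
q=1: r=17, s=1, t=-1   [81*(1) + 64*(-1) = 17]
q=3: r=13, s=-3, t=4   [81*(-3) + 64*(4) = 13]
q=1: r=4, s=4, t=-5   [81*(4) + 64*(-5) = 4]
q=3: r=1, s=-15, t=19   [81*(-15) + 64*(19) = 1]
q=4: r=0, s=64, t=-81   [81*(64) + 64*(-81) = 0]
GCD = 1 with t = 19, so 64*(19) ≡ 1 (mod 81)
Inverse = 19 mod 81 = 19
Check: 64 * 19 = 1216 ≡ 1 (mod 81)

64^(-1) ≡ 19 (mod 81)


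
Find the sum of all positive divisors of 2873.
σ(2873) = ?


Divisors of 2873: 1, 13, 17, 169, 221, 2873
Sum = 1 + 13 + 17 + 169 + 221 + 2873 = 3294

σ(2873) = 3294


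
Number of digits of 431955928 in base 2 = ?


431955928 in base 2 = 11001101111110001111111011000
Number of digits = 29

29 digits (base 2)


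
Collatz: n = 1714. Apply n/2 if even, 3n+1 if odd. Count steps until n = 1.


1714 → 857 → 2572 → 1286 → 643 → 1930 → 965 → 2896 → 1448 → 724 → 362 → 181 → 544 → 272 → 136 → 68 → 34 → 17 → 52 → 26 → 13 → 40 → 20 → 10 → 5 → 16 → 8 → 4 → 2 → 1
Total steps = 29

29 steps


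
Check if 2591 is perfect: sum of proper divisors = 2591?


Proper divisors of 2591: 1
Sum = 1 = 1

No, 2591 is not perfect (1 ≠ 2591)


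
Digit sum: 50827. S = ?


5 + 0 + 8 + 2 + 7 = 22


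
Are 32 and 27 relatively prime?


Euclidean algorithm:
32 = 1 * 27 + 5
27 = 5 * 5 + 2
5 = 2 * 2 + 1
2 = 2 * 1 + 0
GCD(32, 27) = 1

Yes, coprime (GCD = 1)


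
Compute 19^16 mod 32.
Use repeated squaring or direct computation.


19^1 mod 32 = 19
19^2 mod 32 = 9
19^3 mod 32 = 11
19^4 mod 32 = 17
19^5 mod 32 = 3
19^6 mod 32 = 25
19^7 mod 32 = 27
19^8 mod 32 = 1
19^9 mod 32 = 19
19^10 mod 32 = 9
19^11 mod 32 = 11
19^12 mod 32 = 17
19^13 mod 32 = 3
19^14 mod 32 = 25
19^15 mod 32 = 27
19^16 mod 32 = 1


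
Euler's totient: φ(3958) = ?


3958 = 2 × 1979
Prime factors: 2, 1979
φ(3958) = 3958 × (1-1/2) × (1-1/1979)
= 3958 × 1/2 × 1978/1979 = 1978

φ(3958) = 1978


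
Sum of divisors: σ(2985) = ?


Divisors of 2985: 1, 3, 5, 15, 199, 597, 995, 2985
Sum = 1 + 3 + 5 + 15 + 199 + 597 + 995 + 2985 = 4800

σ(2985) = 4800


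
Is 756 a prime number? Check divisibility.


756 / 2 = 378 (exact division)
756 is NOT prime.

No, 756 is not prime


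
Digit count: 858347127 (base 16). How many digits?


858347127 in base 16 = 33295677
Number of digits = 8

8 digits (base 16)


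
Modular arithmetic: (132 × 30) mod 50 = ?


132 × 30 = 3960
3960 mod 50 = 10


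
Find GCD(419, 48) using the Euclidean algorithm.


419 = 8 * 48 + 35
48 = 1 * 35 + 13
35 = 2 * 13 + 9
13 = 1 * 9 + 4
9 = 2 * 4 + 1
4 = 4 * 1 + 0
GCD = 1


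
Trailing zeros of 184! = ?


floor(184/5) = 36
floor(184/25) = 7
floor(184/125) = 1
Total = 44

44 trailing zeros


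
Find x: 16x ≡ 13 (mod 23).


GCD(16, 23) = 1, unique solution
a^(-1) mod 23 = 13
x = 13 * 13 mod 23 = 8

x ≡ 8 (mod 23)


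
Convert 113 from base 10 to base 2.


113 (base 10) = 113 (decimal)
113 (decimal) = 1110001 (base 2)


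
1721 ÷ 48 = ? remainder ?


1721 = 48 * 35 + 41
Check: 1680 + 41 = 1721

q = 35, r = 41


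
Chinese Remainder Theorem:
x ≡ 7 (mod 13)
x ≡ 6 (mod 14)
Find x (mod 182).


M = 13*14 = 182
M1 = M/13 = 14, M2 = M/14 = 13
M1^(-1) mod 13 = 1, M2^(-1) mod 14 = 13
x = 7*14*1 + 6*13*13 = 1112
1112 mod 182 = 20
Check: 20 mod 13 = 7 ✓, 20 mod 14 = 6 ✓

x ≡ 20 (mod 182)


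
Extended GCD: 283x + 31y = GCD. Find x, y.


Tabular extended Euclidean (each row: r = 283*s + 31*t):
r=283, s=1, t=0
r=31, s=0, t=1
q=9: r=4, s=1, t=-9   [283*(1) + 31*(-9) = 4]
q=7: r=3, s=-7, t=64   [283*(-7) + 31*(64) = 3]
q=1: r=1, s=8, t=-73   [283*(8) + 31*(-73) = 1]
q=3: r=0, s=-31, t=283   [283*(-31) + 31*(283) = 0]
GCD = 1; from the row with r=1: x=8, y=-73
Check: 283*(8) + 31*(-73) = 2264 - 2263 = 1

GCD = 1, x = 8, y = -73


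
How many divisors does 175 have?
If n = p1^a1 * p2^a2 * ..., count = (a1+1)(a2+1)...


175 = 5^2 × 7^1
d(175) = (2+1) × (1+1) = 6

6 divisors


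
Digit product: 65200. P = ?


6 × 5 × 2 × 0 × 0 = 0


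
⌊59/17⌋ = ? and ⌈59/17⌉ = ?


59/17 = 3.4706
floor = 3
ceil = 4

floor = 3, ceil = 4


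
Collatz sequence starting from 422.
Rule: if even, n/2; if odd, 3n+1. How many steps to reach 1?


422 → 211 → 634 → 317 → 952 → 476 → 238 → 119 → 358 → 179 → 538 → 269 → 808 → 404 → 202 → 101 → 304 → 152 → 76 → 38 → 19 → 58 → 29 → 88 → 44 → 22 → 11 → 34 → 17 → 52 → 26 → 13 → 40 → 20 → 10 → 5 → 16 → 8 → 4 → 2 → 1
Total steps = 40

40 steps


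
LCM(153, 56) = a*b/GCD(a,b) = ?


GCD(153, 56) = 1
LCM = 153*56/1 = 8568/1 = 8568

LCM = 8568


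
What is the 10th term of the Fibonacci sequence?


Sequence: 1, 1, 2, 3, 5, 8, 13, 21, 34, 55
F(10) = 55


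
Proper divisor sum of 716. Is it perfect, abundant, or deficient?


Proper divisors: 1, 2, 4, 179, 358
Sum = 1 + 2 + 4 + 179 + 358 = 544
544 < 716 → deficient

s(716) = 544 (deficient)


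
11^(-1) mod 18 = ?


Use the extended Euclidean algorithm on (18, 11); each row r = 18*s + 11*t:
r=18, s=1, t=0
r=11, s=0, t=1
q=1: r=7, s=1, t=-1   [18*(1) + 11*(-1) = 7]
q=1: r=4, s=-1, t=2   [18*(-1) + 11*(2) = 4]
q=1: r=3, s=2, t=-3   [18*(2) + 11*(-3) = 3]
q=1: r=1, s=-3, t=5   [18*(-3) + 11*(5) = 1]
q=3: r=0, s=11, t=-18   [18*(11) + 11*(-18) = 0]
GCD = 1 with t = 5, so 11*(5) ≡ 1 (mod 18)
Inverse = 5 mod 18 = 5
Check: 11 * 5 = 55 ≡ 1 (mod 18)

11^(-1) ≡ 5 (mod 18)


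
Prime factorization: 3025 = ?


3025 / 5 = 605
605 / 5 = 121
121 / 11 = 11
11 / 11 = 1
3025 = 5^2 × 11^2


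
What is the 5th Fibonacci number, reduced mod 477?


F(k) mod 477 for k=1..5:
1, 1, 2, 3, 5
F(5) mod 477 = 5


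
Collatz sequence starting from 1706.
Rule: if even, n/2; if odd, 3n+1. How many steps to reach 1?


1706 → 853 → 2560 → 1280 → 640 → 320 → 160 → 80 → 40 → 20 → 10 → 5 → 16 → 8 → 4 → 2 → 1
Total steps = 16

16 steps


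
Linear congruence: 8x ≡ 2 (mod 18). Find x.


GCD(8, 18) = 2 divides 2
Divide: 4x ≡ 1 (mod 9)
x ≡ 7 (mod 9)


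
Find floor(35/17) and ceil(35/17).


35/17 = 2.0588
floor = 2
ceil = 3

floor = 2, ceil = 3


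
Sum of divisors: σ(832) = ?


Divisors of 832: 1, 2, 4, 8, 13, 16, 26, 32, 52, 64, 104, 208, 416, 832
Sum = 1 + 2 + 4 + 8 + 13 + 16 + 26 + 32 + 52 + 64 + 104 + 208 + 416 + 832 = 1778

σ(832) = 1778


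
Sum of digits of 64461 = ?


6 + 4 + 4 + 6 + 1 = 21


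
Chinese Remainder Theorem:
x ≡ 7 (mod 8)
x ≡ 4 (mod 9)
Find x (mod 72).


M = 8*9 = 72
M1 = M/8 = 9, M2 = M/9 = 8
M1^(-1) mod 8 = 1, M2^(-1) mod 9 = 8
x = 7*9*1 + 4*8*8 = 319
319 mod 72 = 31
Check: 31 mod 8 = 7 ✓, 31 mod 9 = 4 ✓

x ≡ 31 (mod 72)


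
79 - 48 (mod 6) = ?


79 - 48 = 31
31 mod 6 = 1


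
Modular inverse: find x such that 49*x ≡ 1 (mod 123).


Use the extended Euclidean algorithm on (123, 49); each row r = 123*s + 49*t:
r=123, s=1, t=0
r=49, s=0, t=1
q=2: r=25, s=1, t=-2   [123*(1) + 49*(-2) = 25]
q=1: r=24, s=-1, t=3   [123*(-1) + 49*(3) = 24]
q=1: r=1, s=2, t=-5   [123*(2) + 49*(-5) = 1]
q=24: r=0, s=-49, t=123   [123*(-49) + 49*(123) = 0]
GCD = 1 with t = -5, so 49*(-5) ≡ 1 (mod 123)
Inverse = -5 mod 123 = 118
Check: 49 * 118 = 5782 ≡ 1 (mod 123)

49^(-1) ≡ 118 (mod 123)


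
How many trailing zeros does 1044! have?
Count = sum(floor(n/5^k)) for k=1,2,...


floor(1044/5) = 208
floor(1044/25) = 41
floor(1044/125) = 8
floor(1044/625) = 1
Total = 258

258 trailing zeros


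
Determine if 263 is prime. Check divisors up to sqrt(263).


Check divisors up to sqrt(263) = 16.2173
No divisors found.
263 is prime.

Yes, 263 is prime


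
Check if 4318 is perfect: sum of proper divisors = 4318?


Proper divisors of 4318: 1, 2, 17, 34, 127, 254, 2159
Sum = 1 + 2 + 17 + 34 + 127 + 254 + 2159 = 2594

No, 4318 is not perfect (2594 ≠ 4318)


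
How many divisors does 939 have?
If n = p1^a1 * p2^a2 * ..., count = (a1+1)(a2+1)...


939 = 3^1 × 313^1
d(939) = (1+1) × (1+1) = 4

4 divisors


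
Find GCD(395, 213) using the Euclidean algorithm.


395 = 1 * 213 + 182
213 = 1 * 182 + 31
182 = 5 * 31 + 27
31 = 1 * 27 + 4
27 = 6 * 4 + 3
4 = 1 * 3 + 1
3 = 3 * 1 + 0
GCD = 1


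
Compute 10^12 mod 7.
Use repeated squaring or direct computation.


10^1 mod 7 = 3
10^2 mod 7 = 2
10^3 mod 7 = 6
10^4 mod 7 = 4
10^5 mod 7 = 5
10^6 mod 7 = 1
10^7 mod 7 = 3
10^8 mod 7 = 2
10^9 mod 7 = 6
10^10 mod 7 = 4
10^11 mod 7 = 5
10^12 mod 7 = 1


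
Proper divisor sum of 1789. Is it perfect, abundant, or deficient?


Proper divisors: 1
Sum = 1 = 1
1 < 1789 → deficient

s(1789) = 1 (deficient)


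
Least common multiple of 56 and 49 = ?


GCD(56, 49) = 7
LCM = 56*49/7 = 2744/7 = 392

LCM = 392


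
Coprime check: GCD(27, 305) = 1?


Euclidean algorithm:
305 = 11 * 27 + 8
27 = 3 * 8 + 3
8 = 2 * 3 + 2
3 = 1 * 2 + 1
2 = 2 * 1 + 0
GCD(27, 305) = 1

Yes, coprime (GCD = 1)


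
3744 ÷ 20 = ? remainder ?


3744 = 20 * 187 + 4
Check: 3740 + 4 = 3744

q = 187, r = 4


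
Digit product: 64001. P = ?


6 × 4 × 0 × 0 × 1 = 0


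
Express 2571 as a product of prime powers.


2571 / 3 = 857
857 / 857 = 1
2571 = 3 × 857


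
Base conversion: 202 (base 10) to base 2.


202 (base 10) = 202 (decimal)
202 (decimal) = 11001010 (base 2)


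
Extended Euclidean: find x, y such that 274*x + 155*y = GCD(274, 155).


Tabular extended Euclidean (each row: r = 274*s + 155*t):
r=274, s=1, t=0
r=155, s=0, t=1
q=1: r=119, s=1, t=-1   [274*(1) + 155*(-1) = 119]
q=1: r=36, s=-1, t=2   [274*(-1) + 155*(2) = 36]
q=3: r=11, s=4, t=-7   [274*(4) + 155*(-7) = 11]
q=3: r=3, s=-13, t=23   [274*(-13) + 155*(23) = 3]
q=3: r=2, s=43, t=-76   [274*(43) + 155*(-76) = 2]
q=1: r=1, s=-56, t=99   [274*(-56) + 155*(99) = 1]
q=2: r=0, s=155, t=-274   [274*(155) + 155*(-274) = 0]
GCD = 1; from the row with r=1: x=-56, y=99
Check: 274*(-56) + 155*(99) = -15344 + 15345 = 1

GCD = 1, x = -56, y = 99


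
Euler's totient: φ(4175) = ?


4175 = 5^2 × 167
Prime factors: 5, 167
φ(4175) = 4175 × (1-1/5) × (1-1/167)
= 4175 × 4/5 × 166/167 = 3320

φ(4175) = 3320


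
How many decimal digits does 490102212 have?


490102212 has 9 digits in base 10
floor(log10(490102212)) + 1 = floor(8.6903) + 1 = 9

9 digits (base 10)


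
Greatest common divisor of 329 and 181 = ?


329 = 1 * 181 + 148
181 = 1 * 148 + 33
148 = 4 * 33 + 16
33 = 2 * 16 + 1
16 = 16 * 1 + 0
GCD = 1


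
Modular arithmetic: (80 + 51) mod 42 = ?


80 + 51 = 131
131 mod 42 = 5


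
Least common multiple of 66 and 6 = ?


GCD(66, 6) = 6
LCM = 66*6/6 = 396/6 = 66

LCM = 66


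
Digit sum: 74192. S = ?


7 + 4 + 1 + 9 + 2 = 23


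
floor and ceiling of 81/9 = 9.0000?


81/9 = 9.0000
floor = 9
ceil = 9

floor = 9, ceil = 9


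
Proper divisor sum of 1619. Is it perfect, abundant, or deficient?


Proper divisors: 1
Sum = 1 = 1
1 < 1619 → deficient

s(1619) = 1 (deficient)


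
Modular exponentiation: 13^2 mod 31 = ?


13^1 mod 31 = 13
13^2 mod 31 = 14


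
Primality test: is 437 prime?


437 / 19 = 23 (exact division)
437 is NOT prime.

No, 437 is not prime


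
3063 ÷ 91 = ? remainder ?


3063 = 91 * 33 + 60
Check: 3003 + 60 = 3063

q = 33, r = 60


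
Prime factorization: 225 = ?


225 / 3 = 75
75 / 3 = 25
25 / 5 = 5
5 / 5 = 1
225 = 3^2 × 5^2


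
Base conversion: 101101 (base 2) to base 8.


101101 (base 2) = 45 (decimal)
45 (decimal) = 55 (base 8)


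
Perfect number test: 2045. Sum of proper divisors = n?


Proper divisors of 2045: 1, 5, 409
Sum = 1 + 5 + 409 = 415

No, 2045 is not perfect (415 ≠ 2045)


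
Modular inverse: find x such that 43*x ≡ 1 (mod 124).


Use the extended Euclidean algorithm on (124, 43); each row r = 124*s + 43*t:
r=124, s=1, t=0
r=43, s=0, t=1
q=2: r=38, s=1, t=-2   [124*(1) + 43*(-2) = 38]
q=1: r=5, s=-1, t=3   [124*(-1) + 43*(3) = 5]
q=7: r=3, s=8, t=-23   [124*(8) + 43*(-23) = 3]
q=1: r=2, s=-9, t=26   [124*(-9) + 43*(26) = 2]
q=1: r=1, s=17, t=-49   [124*(17) + 43*(-49) = 1]
q=2: r=0, s=-43, t=124   [124*(-43) + 43*(124) = 0]
GCD = 1 with t = -49, so 43*(-49) ≡ 1 (mod 124)
Inverse = -49 mod 124 = 75
Check: 43 * 75 = 3225 ≡ 1 (mod 124)

43^(-1) ≡ 75 (mod 124)


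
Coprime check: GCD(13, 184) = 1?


Euclidean algorithm:
184 = 14 * 13 + 2
13 = 6 * 2 + 1
2 = 2 * 1 + 0
GCD(13, 184) = 1

Yes, coprime (GCD = 1)


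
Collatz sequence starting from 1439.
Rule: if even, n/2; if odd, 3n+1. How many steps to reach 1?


1439 → 4318 → 2159 → 6478 → 3239 → 9718 → 4859 → 14578 → 7289 → 21868 → 10934 → 5467 → 16402 → 8201 → 24604 → 12302 → 6151 → 18454 → 9227 → 27682 → 13841 → 41524 → 20762 → 10381 → 31144 → 15572 → 7786 → 3893 → 11680 → 5840 → 2920 → 1460 → 730 → 365 → 1096 → 548 → 274 → 137 → 412 → 206 → 103 → 310 → 155 → 466 → 233 → 700 → 350 → 175 → 526 → 263 → 790 → 395 → 1186 → 593 → 1780 → 890 → 445 → 1336 → 668 → 334 → 167 → 502 → 251 → 754 → 377 → 1132 → 566 → 283 → 850 → 425 → 1276 → 638 → 319 → 958 → 479 → 1438 → 719 → 2158 → 1079 → 3238 → 1619 → 4858 → 2429 → 7288 → 3644 → 1822 → 911 → 2734 → 1367 → 4102 → 2051 → 6154 → 3077 → 9232 → 4616 → 2308 → 1154 → 577 → 1732 → 866 → 433 → 1300 → 650 → 325 → 976 → 488 → 244 → 122 → 61 → 184 → 92 → 46 → 23 → 70 → 35 → 106 → 53 → 160 → 80 → 40 → 20 → 10 → 5 → 16 → 8 → 4 → 2 → 1
Total steps = 127

127 steps


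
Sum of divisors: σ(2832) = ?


Divisors of 2832: 1, 2, 3, 4, 6, 8, 12, 16, 24, 48, 59, 118, 177, 236, 354, 472, 708, 944, 1416, 2832
Sum = 1 + 2 + 3 + 4 + 6 + 8 + 12 + 16 + 24 + 48 + 59 + 118 + 177 + 236 + 354 + 472 + 708 + 944 + 1416 + 2832 = 7440

σ(2832) = 7440


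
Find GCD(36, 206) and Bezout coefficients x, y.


Tabular extended Euclidean (each row: r = 36*s + 206*t):
r=36, s=1, t=0
r=206, s=0, t=1
q=0: r=36, s=1, t=0   [36*(1) + 206*(0) = 36]
q=5: r=26, s=-5, t=1   [36*(-5) + 206*(1) = 26]
q=1: r=10, s=6, t=-1   [36*(6) + 206*(-1) = 10]
q=2: r=6, s=-17, t=3   [36*(-17) + 206*(3) = 6]
q=1: r=4, s=23, t=-4   [36*(23) + 206*(-4) = 4]
q=1: r=2, s=-40, t=7   [36*(-40) + 206*(7) = 2]
q=2: r=0, s=103, t=-18   [36*(103) + 206*(-18) = 0]
GCD = 2; from the row with r=2: x=-40, y=7
Check: 36*(-40) + 206*(7) = -1440 + 1442 = 2

GCD = 2, x = -40, y = 7


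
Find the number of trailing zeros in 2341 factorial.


floor(2341/5) = 468
floor(2341/25) = 93
floor(2341/125) = 18
floor(2341/625) = 3
Total = 582

582 trailing zeros


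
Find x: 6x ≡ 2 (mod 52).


GCD(6, 52) = 2 divides 2
Divide: 3x ≡ 1 (mod 26)
x ≡ 9 (mod 26)


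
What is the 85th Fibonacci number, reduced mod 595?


F(k) mod 595 for k=1..85:
1, 1, 2, 3, 5, 8, 13, 21, 34, 55, 89, 144, 233, 377, 15, 392, 407, 204, 16, 220, 236, 456, 97, 553, 55, 13, 68, 81, 149, 230, 379, 14, 393, 407, 205, 17, 222, 239, 461, 105, 566, 76, 47, 123, 170, 293, 463, 161, 29, 190, 219, 409, 33, 442, 475, 322, 202, 524, 131, 60, 191, 251, 442, 98, 540, 43, 583, 31, 19, 50, 69, 119, 188, 307, 495, 207, 107, 314, 421, 140, 561, 106, 72, 178, 250
F(85) mod 595 = 250
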